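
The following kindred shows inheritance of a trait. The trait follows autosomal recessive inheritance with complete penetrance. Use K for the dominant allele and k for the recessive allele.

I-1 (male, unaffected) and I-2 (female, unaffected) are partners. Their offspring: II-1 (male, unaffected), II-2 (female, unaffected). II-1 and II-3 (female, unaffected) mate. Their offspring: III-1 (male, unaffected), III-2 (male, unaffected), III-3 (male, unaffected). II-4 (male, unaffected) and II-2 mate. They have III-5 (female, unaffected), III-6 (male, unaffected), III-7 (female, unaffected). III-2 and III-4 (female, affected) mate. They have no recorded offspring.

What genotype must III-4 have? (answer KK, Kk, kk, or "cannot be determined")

kk

III-4 is affected, so III-4 is kk.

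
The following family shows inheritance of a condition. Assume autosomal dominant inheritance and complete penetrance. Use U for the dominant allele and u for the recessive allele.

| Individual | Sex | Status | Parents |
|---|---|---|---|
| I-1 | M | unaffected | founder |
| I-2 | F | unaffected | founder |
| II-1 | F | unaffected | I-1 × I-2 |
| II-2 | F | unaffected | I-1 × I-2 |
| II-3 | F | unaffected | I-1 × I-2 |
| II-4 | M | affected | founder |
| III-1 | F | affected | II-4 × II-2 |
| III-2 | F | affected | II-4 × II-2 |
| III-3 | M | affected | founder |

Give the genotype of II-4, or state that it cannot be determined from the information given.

II-4's phenotype allows UU or Uu, and no parent or child forces a single allele at both positions; consistent genotype assignments exist with II-4 as UU or Uu.

cannot be determined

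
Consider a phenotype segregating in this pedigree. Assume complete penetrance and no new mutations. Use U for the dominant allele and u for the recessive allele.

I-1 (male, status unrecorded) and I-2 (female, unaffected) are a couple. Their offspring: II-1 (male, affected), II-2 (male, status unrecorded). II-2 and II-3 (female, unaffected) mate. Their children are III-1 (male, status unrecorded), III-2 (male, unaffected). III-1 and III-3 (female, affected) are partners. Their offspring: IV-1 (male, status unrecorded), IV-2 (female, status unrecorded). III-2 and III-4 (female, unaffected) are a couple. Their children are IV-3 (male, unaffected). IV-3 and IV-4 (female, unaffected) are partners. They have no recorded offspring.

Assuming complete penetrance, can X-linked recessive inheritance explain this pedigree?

A consistent assignment under X-linked recessive exists: I-1 X^U Y, I-2 X^U X^u, II-1 X^u Y, II-2 X^U Y, II-3 X^U X^U, III-1 X^U Y, III-2 X^U Y, III-3 X^u X^u, III-4 X^U X^U, IV-1 X^u Y, IV-2 X^U X^u, IV-3 X^U Y, IV-4 X^U X^U.
In this assignment every recorded phenotype matches its genotype and every non-founder's genotype is obtainable from its parents' genotypes, so the pedigree is consistent.

Yes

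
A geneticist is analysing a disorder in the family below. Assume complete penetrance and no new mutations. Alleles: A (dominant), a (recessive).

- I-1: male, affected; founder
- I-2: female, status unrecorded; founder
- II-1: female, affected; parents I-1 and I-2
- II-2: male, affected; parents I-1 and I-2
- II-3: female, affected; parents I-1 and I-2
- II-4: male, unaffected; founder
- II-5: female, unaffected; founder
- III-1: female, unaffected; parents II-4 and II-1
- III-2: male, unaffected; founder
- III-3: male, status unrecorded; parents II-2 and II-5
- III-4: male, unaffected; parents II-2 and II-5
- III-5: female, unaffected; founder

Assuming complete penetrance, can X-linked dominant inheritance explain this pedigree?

A consistent assignment under X-linked dominant exists: I-1 X^A Y, I-2 X^A X^a, II-1 X^A X^a, II-2 X^A Y, II-3 X^A X^A, II-4 X^a Y, II-5 X^a X^a, III-1 X^a X^a, III-2 X^a Y, III-3 X^a Y, III-4 X^a Y, III-5 X^a X^a.
In this assignment every recorded phenotype matches its genotype and every non-founder's genotype is obtainable from its parents' genotypes, so the pedigree is consistent.

Yes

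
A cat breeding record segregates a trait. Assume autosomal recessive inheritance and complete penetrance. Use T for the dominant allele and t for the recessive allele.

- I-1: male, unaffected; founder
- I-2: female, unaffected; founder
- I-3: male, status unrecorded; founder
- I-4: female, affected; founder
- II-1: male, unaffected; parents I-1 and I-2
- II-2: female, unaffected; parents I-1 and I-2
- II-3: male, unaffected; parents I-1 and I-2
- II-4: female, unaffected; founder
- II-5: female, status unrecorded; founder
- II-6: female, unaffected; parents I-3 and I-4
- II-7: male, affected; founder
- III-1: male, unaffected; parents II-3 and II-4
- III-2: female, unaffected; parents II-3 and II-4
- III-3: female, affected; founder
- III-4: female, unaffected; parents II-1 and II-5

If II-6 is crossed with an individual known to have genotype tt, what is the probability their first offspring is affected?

II-6 is unaffected so carries T and received t from I-4 (tt), so II-6 is Tt.
The cross gives 1/2 Tt : 1/2 tt, so P(offspring is affected) = 1/2.

1/2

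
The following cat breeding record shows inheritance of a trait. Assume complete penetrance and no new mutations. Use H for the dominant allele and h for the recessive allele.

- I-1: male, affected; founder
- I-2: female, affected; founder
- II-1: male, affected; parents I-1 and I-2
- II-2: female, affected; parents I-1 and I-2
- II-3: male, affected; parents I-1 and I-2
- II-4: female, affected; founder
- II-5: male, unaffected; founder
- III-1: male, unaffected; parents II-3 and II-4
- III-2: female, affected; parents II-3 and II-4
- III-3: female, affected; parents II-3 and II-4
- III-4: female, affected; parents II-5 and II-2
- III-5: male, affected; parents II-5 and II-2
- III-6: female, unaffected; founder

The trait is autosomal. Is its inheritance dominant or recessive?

dominant

II-3 and II-4 are both affected yet have an unaffected child III-1. Under a recessive model two affected parents are homozygous and every child would be affected, so the trait cannot be recessive.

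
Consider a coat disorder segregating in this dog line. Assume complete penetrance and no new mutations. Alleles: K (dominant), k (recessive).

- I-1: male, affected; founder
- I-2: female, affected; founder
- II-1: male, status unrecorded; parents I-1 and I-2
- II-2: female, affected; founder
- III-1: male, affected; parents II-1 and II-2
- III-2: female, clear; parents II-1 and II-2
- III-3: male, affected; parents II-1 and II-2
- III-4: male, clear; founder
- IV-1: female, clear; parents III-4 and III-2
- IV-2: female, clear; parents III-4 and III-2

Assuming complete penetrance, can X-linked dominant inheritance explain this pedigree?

Yes

A consistent assignment under X-linked dominant exists: I-1 X^K Y, I-2 X^K X^k, II-1 X^k Y, II-2 X^K X^k, III-1 X^K Y, III-2 X^k X^k, III-3 X^K Y, III-4 X^k Y, IV-1 X^k X^k, IV-2 X^k X^k.
In this assignment every recorded phenotype matches its genotype and every non-founder's genotype is obtainable from its parents' genotypes, so the pedigree is consistent.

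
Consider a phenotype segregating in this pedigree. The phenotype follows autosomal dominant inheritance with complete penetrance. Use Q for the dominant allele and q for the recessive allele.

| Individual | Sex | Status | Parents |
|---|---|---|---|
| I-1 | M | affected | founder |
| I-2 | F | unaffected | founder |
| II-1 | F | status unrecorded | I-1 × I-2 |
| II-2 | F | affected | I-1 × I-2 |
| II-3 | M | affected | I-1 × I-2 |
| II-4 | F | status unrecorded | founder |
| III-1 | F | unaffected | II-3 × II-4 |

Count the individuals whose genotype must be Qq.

Obligate heterozygotes: II-2 is affected so carries Q and received q from I-2 (qq), so II-2 is Qq; II-3 is affected so carries Q and received q from I-2 (qq), so II-3 is Qq.
Every other individual is either homozygous by phenotype or has at least one consistent homozygous assignment, so the count is 2.

2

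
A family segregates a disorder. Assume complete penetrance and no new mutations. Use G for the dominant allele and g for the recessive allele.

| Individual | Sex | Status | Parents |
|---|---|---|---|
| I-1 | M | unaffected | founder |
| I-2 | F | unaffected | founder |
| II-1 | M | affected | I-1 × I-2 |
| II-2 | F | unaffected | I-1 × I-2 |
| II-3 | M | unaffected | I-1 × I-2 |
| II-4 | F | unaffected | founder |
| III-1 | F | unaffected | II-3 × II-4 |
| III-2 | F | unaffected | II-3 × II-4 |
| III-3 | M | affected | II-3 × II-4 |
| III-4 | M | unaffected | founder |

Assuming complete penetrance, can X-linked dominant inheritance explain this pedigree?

No

Under X-linked dominant, II-1 (affected, male) cannot arise from I-1 (unaffected) × I-2 (unaffected).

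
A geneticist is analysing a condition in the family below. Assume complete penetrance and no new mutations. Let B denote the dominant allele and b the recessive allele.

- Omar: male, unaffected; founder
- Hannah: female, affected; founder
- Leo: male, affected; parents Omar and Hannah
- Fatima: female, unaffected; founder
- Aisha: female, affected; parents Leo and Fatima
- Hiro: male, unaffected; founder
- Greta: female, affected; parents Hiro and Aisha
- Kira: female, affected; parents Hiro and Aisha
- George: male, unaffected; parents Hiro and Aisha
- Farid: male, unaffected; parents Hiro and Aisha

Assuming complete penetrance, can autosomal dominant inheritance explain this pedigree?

Yes

A consistent assignment under autosomal dominant exists: Omar bb, Hannah BB, Leo Bb, Fatima bb, Aisha Bb, Hiro bb, Greta Bb, Kira Bb, George bb, Farid bb.
In this assignment every recorded phenotype matches its genotype and every non-founder's genotype is obtainable from its parents' genotypes, so the pedigree is consistent.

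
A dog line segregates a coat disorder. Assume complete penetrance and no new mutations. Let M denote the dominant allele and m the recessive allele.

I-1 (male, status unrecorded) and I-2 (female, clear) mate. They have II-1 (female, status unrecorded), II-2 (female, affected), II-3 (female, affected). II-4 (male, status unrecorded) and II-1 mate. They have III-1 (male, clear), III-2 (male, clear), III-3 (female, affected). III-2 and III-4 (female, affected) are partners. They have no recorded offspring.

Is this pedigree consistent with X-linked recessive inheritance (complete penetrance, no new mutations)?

Yes

A consistent assignment under X-linked recessive exists: I-1 X^m Y, I-2 X^M X^m, II-1 X^M X^m, II-2 X^m X^m, II-3 X^m X^m, II-4 X^m Y, III-1 X^M Y, III-2 X^M Y, III-3 X^m X^m, III-4 X^m X^m.
In this assignment every recorded phenotype matches its genotype and every non-founder's genotype is obtainable from its parents' genotypes, so the pedigree is consistent.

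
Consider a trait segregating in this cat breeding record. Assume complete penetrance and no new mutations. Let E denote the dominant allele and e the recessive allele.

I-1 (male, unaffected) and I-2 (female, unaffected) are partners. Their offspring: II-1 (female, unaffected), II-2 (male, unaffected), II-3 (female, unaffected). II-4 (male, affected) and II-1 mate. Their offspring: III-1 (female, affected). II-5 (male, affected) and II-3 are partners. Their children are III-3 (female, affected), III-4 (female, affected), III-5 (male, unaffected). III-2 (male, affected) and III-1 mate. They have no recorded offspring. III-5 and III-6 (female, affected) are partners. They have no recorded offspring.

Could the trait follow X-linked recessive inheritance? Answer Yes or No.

Yes

A consistent assignment under X-linked recessive exists: I-1 X^E Y, I-2 X^E X^e, II-1 X^E X^e, II-2 X^E Y, II-3 X^E X^e, II-4 X^e Y, II-5 X^e Y, III-1 X^e X^e, III-2 X^e Y, III-3 X^e X^e, III-4 X^e X^e, III-5 X^E Y, III-6 X^e X^e.
In this assignment every recorded phenotype matches its genotype and every non-founder's genotype is obtainable from its parents' genotypes, so the pedigree is consistent.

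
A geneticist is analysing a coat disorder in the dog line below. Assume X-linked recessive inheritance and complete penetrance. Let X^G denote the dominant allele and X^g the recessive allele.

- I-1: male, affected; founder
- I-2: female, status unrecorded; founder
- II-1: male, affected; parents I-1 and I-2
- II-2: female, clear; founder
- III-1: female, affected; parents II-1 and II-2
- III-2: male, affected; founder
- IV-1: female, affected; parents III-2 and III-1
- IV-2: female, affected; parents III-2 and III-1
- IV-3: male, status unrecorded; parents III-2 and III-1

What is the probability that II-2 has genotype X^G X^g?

1

II-2 is clear so carries G and passed g to III-1 (X^g X^g), so II-2 is X^G X^g, giving P(X^G X^g) = 1.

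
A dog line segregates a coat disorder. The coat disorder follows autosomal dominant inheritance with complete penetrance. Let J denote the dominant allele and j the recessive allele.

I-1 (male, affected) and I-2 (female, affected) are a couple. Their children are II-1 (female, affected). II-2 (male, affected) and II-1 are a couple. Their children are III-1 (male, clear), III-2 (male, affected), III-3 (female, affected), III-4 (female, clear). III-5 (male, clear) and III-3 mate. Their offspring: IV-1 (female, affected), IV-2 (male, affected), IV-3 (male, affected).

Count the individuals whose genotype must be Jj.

Obligate heterozygotes: II-1 is affected so carries J and passed j to III-1 (jj), so II-1 is Jj; II-2 is affected so carries J and passed j to III-1 (jj), so II-2 is Jj; IV-1 is affected so carries J and received j from III-5 (jj), so IV-1 is Jj; IV-2 is affected so carries J and received j from III-5 (jj), so IV-2 is Jj; IV-3 is affected so carries J and received j from III-5 (jj), so IV-3 is Jj.
Every other individual is either homozygous by phenotype or has at least one consistent homozygous assignment, so the count is 5.

5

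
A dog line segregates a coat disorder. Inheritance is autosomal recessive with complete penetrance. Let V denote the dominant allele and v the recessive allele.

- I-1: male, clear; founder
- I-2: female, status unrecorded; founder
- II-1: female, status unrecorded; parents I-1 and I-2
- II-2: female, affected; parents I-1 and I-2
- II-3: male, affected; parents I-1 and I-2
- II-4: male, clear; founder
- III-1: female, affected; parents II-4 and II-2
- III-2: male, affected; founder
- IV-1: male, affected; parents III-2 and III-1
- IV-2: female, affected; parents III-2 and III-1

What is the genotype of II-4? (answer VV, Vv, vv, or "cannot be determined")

From phenotype alone, II-4 is VV or Vv.
II-4 is clear so carries V and passed v to III-1 (vv), so II-4 is Vv.

Vv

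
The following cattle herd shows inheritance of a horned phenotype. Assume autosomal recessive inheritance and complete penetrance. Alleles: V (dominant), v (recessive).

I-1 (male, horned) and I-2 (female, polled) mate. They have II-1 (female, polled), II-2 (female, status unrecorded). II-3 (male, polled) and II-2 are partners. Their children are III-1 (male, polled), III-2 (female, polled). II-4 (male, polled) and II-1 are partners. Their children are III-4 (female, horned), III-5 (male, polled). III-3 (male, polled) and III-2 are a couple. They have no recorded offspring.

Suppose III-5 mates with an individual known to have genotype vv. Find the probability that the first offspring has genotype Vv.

II-4 is polled so carries V and passed v to III-4 (vv), so II-4 is Vv.
II-1 is polled so carries V and received v from I-1 (vv), so II-1 is Vv.
III-5 is a polled offspring of II-4 (Vv) × II-1 (Vv), whose cross gives 1/4 VV : 1/2 Vv : 1/4 vv; conditioning on being polled, III-5 is VV with probability 1/3, Vv with probability 2/3.
Summing over parental genotype combinations, P(offspring has genotype Vv) = 1/3·1 + 2/3·1/2 = 2/3.

2/3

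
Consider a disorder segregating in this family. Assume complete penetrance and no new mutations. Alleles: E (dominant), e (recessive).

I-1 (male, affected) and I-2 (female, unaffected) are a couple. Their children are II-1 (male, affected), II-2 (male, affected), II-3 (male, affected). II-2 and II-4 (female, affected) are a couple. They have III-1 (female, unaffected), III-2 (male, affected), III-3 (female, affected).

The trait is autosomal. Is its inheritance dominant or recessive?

II-2 and II-4 are both affected yet have an unaffected child III-1. Under a recessive model two affected parents are homozygous and every child would be affected, so the trait cannot be recessive.

dominant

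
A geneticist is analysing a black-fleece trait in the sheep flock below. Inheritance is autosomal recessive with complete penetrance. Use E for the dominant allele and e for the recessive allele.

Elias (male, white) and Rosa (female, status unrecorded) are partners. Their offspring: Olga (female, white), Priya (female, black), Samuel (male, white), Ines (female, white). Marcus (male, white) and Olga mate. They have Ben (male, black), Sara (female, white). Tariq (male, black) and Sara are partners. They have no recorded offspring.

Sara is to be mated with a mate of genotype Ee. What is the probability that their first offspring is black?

Marcus is white so carries E and passed e to Ben (ee), so Marcus is Ee.
Olga is white so carries E and passed e to Ben (ee), so Olga is Ee.
Sara is a white offspring of Marcus (Ee) × Olga (Ee), whose cross gives 1/4 EE : 1/2 Ee : 1/4 ee; conditioning on being white, Sara is EE with probability 1/3, Ee with probability 2/3.
Summing over parental genotype combinations, P(offspring is black) = 2/3·1/4 = 1/6.

1/6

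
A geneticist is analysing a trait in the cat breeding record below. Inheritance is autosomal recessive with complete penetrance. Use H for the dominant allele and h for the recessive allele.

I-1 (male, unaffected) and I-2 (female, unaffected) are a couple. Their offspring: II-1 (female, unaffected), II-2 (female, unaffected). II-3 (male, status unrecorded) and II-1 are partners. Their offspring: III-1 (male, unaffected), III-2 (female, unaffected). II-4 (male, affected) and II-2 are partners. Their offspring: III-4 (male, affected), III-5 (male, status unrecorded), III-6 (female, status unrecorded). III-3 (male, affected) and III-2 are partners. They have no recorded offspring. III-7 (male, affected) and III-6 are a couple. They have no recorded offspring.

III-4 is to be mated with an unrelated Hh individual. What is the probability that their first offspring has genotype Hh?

1/2

III-4 is affected, so III-4 is hh.
The cross gives 1/2 Hh : 1/2 hh, so P(offspring has genotype Hh) = 1/2.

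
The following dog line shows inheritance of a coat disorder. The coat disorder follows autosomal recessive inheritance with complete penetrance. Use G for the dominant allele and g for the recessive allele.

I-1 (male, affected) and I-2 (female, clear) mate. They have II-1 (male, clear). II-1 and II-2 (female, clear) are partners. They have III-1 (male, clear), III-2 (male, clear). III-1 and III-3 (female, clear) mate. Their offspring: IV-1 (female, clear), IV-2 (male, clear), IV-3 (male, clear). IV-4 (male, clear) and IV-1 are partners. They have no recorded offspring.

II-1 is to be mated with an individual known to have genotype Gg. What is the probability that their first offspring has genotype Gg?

II-1 is clear so carries G and received g from I-1 (gg), so II-1 is Gg.
The cross gives 1/4 GG : 1/2 Gg : 1/4 gg, so P(offspring has genotype Gg) = 1/2.

1/2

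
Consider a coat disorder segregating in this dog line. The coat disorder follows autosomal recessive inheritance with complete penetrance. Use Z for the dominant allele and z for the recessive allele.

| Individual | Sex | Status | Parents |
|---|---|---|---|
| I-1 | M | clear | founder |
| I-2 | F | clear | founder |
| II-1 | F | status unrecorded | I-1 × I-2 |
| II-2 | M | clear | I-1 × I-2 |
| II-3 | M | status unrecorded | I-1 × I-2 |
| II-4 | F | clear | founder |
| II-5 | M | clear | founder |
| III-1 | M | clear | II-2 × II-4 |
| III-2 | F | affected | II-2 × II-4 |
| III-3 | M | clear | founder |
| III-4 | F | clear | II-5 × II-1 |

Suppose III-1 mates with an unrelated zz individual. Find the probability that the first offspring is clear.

II-2 is clear so carries Z and passed z to III-2 (zz), so II-2 is Zz.
II-4 is clear so carries Z and passed z to III-2 (zz), so II-4 is Zz.
III-1 is a clear offspring of II-2 (Zz) × II-4 (Zz), whose cross gives 1/4 ZZ : 1/2 Zz : 1/4 zz; conditioning on being clear, III-1 is ZZ with probability 1/3, Zz with probability 2/3.
Summing over parental genotype combinations, P(offspring is clear) = 1/3·1 + 2/3·1/2 = 2/3.

2/3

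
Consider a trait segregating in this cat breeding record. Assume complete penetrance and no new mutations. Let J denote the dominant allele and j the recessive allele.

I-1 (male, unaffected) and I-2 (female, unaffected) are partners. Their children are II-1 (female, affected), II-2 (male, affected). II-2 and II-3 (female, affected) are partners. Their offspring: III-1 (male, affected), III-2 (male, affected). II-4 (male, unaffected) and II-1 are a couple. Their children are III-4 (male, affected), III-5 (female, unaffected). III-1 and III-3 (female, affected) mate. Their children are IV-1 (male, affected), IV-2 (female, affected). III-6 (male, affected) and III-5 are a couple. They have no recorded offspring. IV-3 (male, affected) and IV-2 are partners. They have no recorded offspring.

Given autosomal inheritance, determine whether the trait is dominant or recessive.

I-1 and I-2 are both unaffected yet have an affected child II-1. Under dominance, an affected child requires at least one affected parent, so the trait cannot be dominant.

recessive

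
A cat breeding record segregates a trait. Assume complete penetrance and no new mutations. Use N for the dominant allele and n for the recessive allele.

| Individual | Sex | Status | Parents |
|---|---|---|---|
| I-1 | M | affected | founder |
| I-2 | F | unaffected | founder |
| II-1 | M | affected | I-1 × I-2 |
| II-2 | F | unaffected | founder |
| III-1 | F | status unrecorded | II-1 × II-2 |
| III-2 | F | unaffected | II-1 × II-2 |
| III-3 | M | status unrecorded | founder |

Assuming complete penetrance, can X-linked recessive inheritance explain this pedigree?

A consistent assignment under X-linked recessive exists: I-1 X^n Y, I-2 X^N X^n, II-1 X^n Y, II-2 X^N X^N, III-1 X^N X^n, III-2 X^N X^n, III-3 X^N Y.
In this assignment every recorded phenotype matches its genotype and every non-founder's genotype is obtainable from its parents' genotypes, so the pedigree is consistent.

Yes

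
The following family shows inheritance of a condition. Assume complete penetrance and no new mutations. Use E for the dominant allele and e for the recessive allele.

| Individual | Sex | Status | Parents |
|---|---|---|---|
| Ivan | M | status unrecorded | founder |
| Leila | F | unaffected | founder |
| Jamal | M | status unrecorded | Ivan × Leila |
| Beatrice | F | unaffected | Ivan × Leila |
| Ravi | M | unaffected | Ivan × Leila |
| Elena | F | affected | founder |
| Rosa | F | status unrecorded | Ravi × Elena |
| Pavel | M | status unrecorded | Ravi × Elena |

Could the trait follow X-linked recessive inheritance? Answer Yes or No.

Yes

A consistent assignment under X-linked recessive exists: Ivan X^E Y, Leila X^E X^E, Jamal X^E Y, Beatrice X^E X^E, Ravi X^E Y, Elena X^e X^e, Rosa X^E X^e, Pavel X^e Y.
In this assignment every recorded phenotype matches its genotype and every non-founder's genotype is obtainable from its parents' genotypes, so the pedigree is consistent.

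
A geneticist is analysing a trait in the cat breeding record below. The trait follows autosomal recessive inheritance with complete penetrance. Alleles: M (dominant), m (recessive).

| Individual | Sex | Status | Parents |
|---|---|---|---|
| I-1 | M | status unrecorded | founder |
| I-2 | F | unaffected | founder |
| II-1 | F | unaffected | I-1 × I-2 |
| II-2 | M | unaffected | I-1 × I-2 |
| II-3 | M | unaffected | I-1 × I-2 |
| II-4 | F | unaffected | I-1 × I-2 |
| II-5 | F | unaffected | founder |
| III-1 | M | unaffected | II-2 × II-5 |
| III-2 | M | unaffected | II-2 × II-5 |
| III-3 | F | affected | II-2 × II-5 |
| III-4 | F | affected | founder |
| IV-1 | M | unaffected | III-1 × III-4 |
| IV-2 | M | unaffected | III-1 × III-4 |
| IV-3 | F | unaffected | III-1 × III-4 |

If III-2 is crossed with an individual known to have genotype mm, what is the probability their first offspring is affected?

1/3

II-2 is unaffected so carries M and passed m to III-3 (mm), so II-2 is Mm.
II-5 is unaffected so carries M and passed m to III-3 (mm), so II-5 is Mm.
III-2 is an unaffected offspring of II-2 (Mm) × II-5 (Mm), whose cross gives 1/4 MM : 1/2 Mm : 1/4 mm; conditioning on being unaffected, III-2 is MM with probability 1/3, Mm with probability 2/3.
Summing over parental genotype combinations, P(offspring is affected) = 2/3·1/2 = 1/3.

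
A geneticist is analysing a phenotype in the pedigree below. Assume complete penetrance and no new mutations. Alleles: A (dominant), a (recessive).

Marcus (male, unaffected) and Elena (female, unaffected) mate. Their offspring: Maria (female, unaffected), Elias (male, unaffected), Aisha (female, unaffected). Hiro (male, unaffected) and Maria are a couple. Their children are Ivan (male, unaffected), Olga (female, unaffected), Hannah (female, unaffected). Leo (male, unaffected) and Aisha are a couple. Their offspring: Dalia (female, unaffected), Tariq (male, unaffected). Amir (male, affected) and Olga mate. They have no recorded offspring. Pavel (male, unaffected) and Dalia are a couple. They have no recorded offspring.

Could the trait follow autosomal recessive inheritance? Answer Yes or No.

A consistent assignment under autosomal recessive exists: Marcus AA, Elena AA, Maria AA, Elias AA, Aisha AA, Hiro AA, Leo AA, Ivan AA, Olga AA, Hannah AA, Amir aa, Dalia AA, Tariq AA, Pavel AA.
In this assignment every recorded phenotype matches its genotype and every non-founder's genotype is obtainable from its parents' genotypes, so the pedigree is consistent.

Yes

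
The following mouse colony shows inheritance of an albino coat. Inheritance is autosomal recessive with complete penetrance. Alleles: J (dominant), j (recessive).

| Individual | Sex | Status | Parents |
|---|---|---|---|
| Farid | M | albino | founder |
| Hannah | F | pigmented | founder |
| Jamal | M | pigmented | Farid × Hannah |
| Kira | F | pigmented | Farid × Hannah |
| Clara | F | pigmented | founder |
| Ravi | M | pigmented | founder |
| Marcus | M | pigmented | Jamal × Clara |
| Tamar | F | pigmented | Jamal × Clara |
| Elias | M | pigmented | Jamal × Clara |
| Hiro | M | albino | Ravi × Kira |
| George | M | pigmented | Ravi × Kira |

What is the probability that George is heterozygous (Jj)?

2/3

Ravi is pigmented so carries J and passed j to Hiro (jj), so Ravi is Jj.
Kira is pigmented so carries J and received j from Farid (jj), so Kira is Jj.
Their cross gives offspring ratios 1/4 JJ : 1/2 Jj : 1/4 jj. Conditioning on George being pigmented, P(Jj) = 1/2 / 3/4 = 2/3.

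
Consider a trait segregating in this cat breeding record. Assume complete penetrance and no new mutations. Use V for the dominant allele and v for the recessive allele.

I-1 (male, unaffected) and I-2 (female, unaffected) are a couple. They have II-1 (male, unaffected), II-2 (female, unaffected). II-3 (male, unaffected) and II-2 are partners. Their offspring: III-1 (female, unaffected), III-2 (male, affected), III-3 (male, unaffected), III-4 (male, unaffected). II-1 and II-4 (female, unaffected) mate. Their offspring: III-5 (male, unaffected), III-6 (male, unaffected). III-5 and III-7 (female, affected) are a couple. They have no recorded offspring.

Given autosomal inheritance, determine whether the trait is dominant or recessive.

II-3 and II-2 are both unaffected yet have an affected child III-2. Under dominance, an affected child requires at least one affected parent, so the trait cannot be dominant.

recessive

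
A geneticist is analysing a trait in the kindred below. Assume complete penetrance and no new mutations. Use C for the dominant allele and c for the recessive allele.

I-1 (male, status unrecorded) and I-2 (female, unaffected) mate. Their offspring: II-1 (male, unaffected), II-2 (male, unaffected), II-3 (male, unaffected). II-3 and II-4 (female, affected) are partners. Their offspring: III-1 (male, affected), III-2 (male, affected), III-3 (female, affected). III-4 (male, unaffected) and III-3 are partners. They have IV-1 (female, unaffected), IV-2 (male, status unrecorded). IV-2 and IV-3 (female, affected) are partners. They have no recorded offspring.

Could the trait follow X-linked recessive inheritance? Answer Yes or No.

No

Under X-linked recessive, III-3 (affected, female) cannot arise from II-3 (unaffected) × II-4 (affected).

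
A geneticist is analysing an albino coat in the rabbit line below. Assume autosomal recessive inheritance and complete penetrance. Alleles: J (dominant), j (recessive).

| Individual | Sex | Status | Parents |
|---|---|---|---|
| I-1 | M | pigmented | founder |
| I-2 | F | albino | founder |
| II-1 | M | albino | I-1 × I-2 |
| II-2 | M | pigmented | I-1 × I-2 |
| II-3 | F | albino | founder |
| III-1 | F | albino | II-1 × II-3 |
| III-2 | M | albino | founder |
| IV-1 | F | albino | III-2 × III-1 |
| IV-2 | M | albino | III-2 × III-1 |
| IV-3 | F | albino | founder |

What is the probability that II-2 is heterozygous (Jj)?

II-2 is pigmented so carries J and received j from I-2 (jj), so II-2 is Jj, giving P(Jj) = 1.

1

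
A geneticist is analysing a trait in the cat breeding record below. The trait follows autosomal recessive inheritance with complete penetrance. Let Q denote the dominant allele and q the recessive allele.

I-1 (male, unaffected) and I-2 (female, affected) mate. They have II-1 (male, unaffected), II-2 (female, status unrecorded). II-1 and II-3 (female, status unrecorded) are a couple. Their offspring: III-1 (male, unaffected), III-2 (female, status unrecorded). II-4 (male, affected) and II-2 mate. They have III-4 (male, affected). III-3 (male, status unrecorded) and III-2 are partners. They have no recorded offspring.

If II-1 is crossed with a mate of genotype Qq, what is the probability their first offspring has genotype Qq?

1/2

II-1 is unaffected so carries Q and received q from I-2 (qq), so II-1 is Qq.
The cross gives 1/4 QQ : 1/2 Qq : 1/4 qq, so P(offspring has genotype Qq) = 1/2.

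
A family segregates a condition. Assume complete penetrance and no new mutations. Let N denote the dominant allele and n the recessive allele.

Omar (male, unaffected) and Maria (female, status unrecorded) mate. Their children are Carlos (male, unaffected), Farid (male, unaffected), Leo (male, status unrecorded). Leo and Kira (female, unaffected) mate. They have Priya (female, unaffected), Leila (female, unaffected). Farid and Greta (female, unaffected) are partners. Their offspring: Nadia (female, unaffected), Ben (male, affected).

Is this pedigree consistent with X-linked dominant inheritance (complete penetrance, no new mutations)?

Under X-linked dominant, Ben (affected, male) cannot arise from Farid (unaffected) × Greta (unaffected).

No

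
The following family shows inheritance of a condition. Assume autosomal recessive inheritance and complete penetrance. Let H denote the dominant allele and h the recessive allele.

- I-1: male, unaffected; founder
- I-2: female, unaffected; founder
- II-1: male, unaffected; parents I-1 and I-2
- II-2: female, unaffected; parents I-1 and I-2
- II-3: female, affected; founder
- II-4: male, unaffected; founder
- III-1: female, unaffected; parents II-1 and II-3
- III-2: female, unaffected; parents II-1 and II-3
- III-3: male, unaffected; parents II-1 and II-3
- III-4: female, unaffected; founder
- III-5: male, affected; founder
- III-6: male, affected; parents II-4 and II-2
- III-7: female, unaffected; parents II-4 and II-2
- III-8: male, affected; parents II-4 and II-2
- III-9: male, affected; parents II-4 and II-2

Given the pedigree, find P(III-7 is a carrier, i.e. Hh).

2/3

II-4 is unaffected so carries H and passed h to III-6 (hh), so II-4 is Hh.
II-2 is unaffected so carries H and passed h to III-6 (hh), so II-2 is Hh.
Their cross gives offspring ratios 1/4 HH : 1/2 Hh : 1/4 hh. Conditioning on III-7 being unaffected, P(Hh) = 1/2 / 3/4 = 2/3.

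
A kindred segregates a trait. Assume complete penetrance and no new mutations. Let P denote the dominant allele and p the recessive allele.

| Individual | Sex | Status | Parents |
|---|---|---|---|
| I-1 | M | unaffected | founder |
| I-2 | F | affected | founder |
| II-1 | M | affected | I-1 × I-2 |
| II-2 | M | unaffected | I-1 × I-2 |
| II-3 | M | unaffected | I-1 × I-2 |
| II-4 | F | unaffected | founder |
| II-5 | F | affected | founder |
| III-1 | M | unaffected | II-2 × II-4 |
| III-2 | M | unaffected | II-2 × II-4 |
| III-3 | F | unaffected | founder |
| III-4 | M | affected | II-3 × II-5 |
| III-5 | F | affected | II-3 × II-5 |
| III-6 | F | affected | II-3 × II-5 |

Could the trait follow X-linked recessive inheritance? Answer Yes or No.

Under X-linked recessive, II-2 (unaffected, male) cannot arise from I-1 (unaffected) × I-2 (affected).

No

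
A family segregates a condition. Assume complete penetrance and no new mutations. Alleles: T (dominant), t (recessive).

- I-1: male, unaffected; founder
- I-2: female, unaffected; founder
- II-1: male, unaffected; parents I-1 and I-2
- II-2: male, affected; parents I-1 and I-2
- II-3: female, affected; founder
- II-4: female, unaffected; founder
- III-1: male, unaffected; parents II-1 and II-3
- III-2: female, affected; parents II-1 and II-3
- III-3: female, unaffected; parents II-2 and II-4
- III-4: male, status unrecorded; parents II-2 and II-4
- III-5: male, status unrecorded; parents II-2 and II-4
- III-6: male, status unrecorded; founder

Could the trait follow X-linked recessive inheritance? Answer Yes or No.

No

Under X-linked recessive, III-1 (unaffected, male) cannot arise from II-1 (unaffected) × II-3 (affected).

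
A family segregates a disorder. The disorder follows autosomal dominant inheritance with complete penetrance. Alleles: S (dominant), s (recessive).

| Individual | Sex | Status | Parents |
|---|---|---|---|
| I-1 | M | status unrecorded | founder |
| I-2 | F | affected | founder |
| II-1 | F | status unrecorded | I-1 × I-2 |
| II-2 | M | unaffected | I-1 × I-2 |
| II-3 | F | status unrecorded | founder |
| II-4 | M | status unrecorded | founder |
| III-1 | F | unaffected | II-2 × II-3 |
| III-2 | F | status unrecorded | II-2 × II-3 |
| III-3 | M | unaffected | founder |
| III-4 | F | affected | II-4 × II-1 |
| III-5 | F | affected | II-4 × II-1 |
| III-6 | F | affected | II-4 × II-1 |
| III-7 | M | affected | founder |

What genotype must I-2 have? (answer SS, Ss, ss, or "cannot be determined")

Ss

From phenotype alone, I-2 is SS or Ss.
I-2 is affected so carries S and passed s to II-2 (ss), so I-2 is Ss.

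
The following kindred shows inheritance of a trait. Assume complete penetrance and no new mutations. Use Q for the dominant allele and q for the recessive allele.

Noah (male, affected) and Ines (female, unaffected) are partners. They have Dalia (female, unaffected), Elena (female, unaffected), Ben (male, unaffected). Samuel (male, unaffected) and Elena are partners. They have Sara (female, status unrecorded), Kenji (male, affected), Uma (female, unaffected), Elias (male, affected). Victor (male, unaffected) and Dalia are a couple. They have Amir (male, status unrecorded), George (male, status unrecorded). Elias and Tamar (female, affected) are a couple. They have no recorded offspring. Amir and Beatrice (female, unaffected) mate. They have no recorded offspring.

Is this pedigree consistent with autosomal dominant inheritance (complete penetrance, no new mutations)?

Under autosomal dominant, Kenji (affected, male) cannot arise from Samuel (unaffected) × Elena (unaffected).

No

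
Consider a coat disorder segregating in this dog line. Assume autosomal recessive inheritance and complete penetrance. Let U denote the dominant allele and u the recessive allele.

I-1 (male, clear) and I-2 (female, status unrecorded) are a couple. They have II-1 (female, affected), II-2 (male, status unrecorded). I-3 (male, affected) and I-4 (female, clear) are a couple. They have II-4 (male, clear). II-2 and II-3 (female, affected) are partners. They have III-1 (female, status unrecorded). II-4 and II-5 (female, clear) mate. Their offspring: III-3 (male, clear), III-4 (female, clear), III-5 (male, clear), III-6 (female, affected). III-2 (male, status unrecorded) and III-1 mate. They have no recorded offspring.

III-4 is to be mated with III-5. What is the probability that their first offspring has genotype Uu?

II-4 is clear so carries U and received u from I-3 (uu), so II-4 is Uu.
II-5 is clear so carries U and passed u to III-6 (uu), so II-5 is Uu.
III-4 is a clear offspring of II-4 (Uu) × II-5 (Uu), whose cross gives 1/4 UU : 1/2 Uu : 1/4 uu; conditioning on being clear, III-4 is UU with probability 1/3, Uu with probability 2/3.
III-5 is a clear offspring of II-4 (Uu) × II-5 (Uu), whose cross gives 1/4 UU : 1/2 Uu : 1/4 uu; conditioning on being clear, III-5 is UU with probability 1/3, Uu with probability 2/3.
Summing over parental genotype combinations, P(offspring has genotype Uu) = 2/9·1/2 + 2/9·1/2 + 4/9·1/2 = 4/9.

4/9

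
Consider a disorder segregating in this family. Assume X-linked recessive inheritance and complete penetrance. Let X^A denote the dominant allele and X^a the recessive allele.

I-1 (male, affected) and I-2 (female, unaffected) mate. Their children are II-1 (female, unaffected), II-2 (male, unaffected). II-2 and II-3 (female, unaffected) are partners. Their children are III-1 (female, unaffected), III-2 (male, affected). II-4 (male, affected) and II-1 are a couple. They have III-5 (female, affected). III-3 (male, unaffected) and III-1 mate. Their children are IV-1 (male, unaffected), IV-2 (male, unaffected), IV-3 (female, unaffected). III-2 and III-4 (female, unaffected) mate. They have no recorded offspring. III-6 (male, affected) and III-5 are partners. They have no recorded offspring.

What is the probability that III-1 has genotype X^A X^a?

II-2 is unaffected, so II-2 is X^A Y.
II-3 is unaffected so carries A and passed a to III-2 (X^a Y), so II-3 is X^A X^a.
Their cross gives offspring ratios 1/2 X^A X^A : 1/2 X^A X^a. Conditioning on III-1 being unaffected, P(X^A X^a) = 1/2 / 1 = 1/2 before taking III-1's own offspring into account.
III-3 is unaffected, so III-3 is X^A Y.
Now use III-1's offspring. Probability of each recorded status — unaffected son IV-1: 1/2 if III-1 is X^A X^a, 1 if X^A X^A; unaffected son IV-2: 1/2 if III-1 is X^A X^a, 1 if X^A X^A. (IV-3: equally likely either way, so uninformative.)
Bayes: P(X^A X^a) = 1/2·1/4 / (1/2·1/4 + 1/2·1) = 1/5.

1/5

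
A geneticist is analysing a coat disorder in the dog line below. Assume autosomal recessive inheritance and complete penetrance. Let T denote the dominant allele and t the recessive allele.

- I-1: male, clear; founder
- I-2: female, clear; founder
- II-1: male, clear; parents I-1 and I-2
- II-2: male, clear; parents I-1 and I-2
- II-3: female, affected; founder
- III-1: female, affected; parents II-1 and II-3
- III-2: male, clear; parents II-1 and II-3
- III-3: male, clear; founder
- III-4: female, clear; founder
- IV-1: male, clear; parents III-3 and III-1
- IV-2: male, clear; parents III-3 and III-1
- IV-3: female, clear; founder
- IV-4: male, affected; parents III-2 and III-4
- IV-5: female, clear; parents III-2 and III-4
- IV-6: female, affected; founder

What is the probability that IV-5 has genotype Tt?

2/3

III-2 is clear so carries T and received t from II-3 (tt), so III-2 is Tt.
III-4 is clear so carries T and passed t to IV-4 (tt), so III-4 is Tt.
Their cross gives offspring ratios 1/4 TT : 1/2 Tt : 1/4 tt. Conditioning on IV-5 being clear, P(Tt) = 1/2 / 3/4 = 2/3.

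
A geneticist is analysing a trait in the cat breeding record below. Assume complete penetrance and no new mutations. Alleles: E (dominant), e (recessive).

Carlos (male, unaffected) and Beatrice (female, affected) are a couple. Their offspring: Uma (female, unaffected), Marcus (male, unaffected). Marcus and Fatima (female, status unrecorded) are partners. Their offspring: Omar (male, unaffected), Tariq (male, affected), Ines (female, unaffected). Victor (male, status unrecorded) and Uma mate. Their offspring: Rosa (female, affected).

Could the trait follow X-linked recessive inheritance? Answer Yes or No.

No

Under X-linked recessive, Marcus (unaffected, male) cannot arise from Carlos (unaffected) × Beatrice (affected).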